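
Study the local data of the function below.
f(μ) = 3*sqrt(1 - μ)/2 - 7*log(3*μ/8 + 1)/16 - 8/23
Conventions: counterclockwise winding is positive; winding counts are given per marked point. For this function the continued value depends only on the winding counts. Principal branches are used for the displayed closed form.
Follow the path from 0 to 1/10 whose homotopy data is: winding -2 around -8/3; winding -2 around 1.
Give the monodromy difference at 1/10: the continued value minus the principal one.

Continued minus principal equals (7/4)*pi*i.

The rational part is single-valued and drops out of the difference; each branch term changes only by its own monodromy.
(-7/16)*log(1 - μ/(-8/3)): each positive loop around -8/3 adds 2*pi*i to the log, so winding -2 contributes (-7/16)*(-2)*2*pi*i = (7/4)*pi*i.
(3/2)*sqrt(1 - μ/(1)): winding -2 is even, the square root returns to the same sheet, contribution 0.
Summing the contributions at μ = 1/10 gives (7/4)*pi*i.


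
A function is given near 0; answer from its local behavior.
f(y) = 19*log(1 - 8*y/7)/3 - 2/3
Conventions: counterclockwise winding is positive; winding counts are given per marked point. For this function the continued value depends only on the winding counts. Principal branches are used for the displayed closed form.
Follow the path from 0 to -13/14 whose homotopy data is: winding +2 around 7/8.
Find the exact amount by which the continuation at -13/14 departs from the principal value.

The rational part is single-valued and drops out of the difference; each branch term changes only by its own monodromy.
(19/3)*log(1 - y/(7/8)): each positive loop around 7/8 adds 2*pi*i to the log, so winding +2 contributes (19/3)*(2)*2*pi*i = (76/3)*pi*i.
Summing the contributions at y = -13/14 gives (76/3)*pi*i.

Continued minus principal equals (76/3)*pi*i.


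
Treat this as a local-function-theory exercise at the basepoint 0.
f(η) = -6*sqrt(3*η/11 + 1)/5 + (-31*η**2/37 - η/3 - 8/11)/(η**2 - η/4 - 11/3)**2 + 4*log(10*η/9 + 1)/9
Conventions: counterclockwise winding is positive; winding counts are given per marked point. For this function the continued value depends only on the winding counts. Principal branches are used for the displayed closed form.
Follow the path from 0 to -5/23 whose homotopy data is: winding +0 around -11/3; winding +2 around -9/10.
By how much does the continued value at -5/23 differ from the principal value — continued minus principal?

The rational part is single-valued and drops out of the difference; each branch term changes only by its own monodromy.
(-6/5)*sqrt(1 - η/(-11/3)): winding +0 is even, the square root returns to the same sheet, contribution 0.
(4/9)*log(1 - η/(-9/10)): each positive loop around -9/10 adds 2*pi*i to the log, so winding +2 contributes (4/9)*(2)*2*pi*i = (16/9)*pi*i.
Summing the contributions at η = -5/23 gives (16/9)*pi*i.

Continued minus principal equals (16/9)*pi*i.


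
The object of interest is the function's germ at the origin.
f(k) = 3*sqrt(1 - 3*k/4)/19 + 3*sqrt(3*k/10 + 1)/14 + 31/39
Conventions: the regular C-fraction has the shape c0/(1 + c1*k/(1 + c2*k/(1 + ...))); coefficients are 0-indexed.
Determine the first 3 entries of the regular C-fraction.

The regular C-fraction coefficients are [12107/10374, 1404/60535, -8095797/15496960].

Taylor coefficients (expand at 0): a_0 = 12107/10374, a_1 = -18/665, a_2 = -5751/425600.
c0 = a_0 = 12107/10374. Peel one level at a time: if S = 1 + c*k/S' with S'(0) = 1, then c is the k-coefficient of S and S' = c*k/(S - 1).
S_1 = c0/f = 1 + (1404/60535)*k + (2841624747/234527118400)*k^2 + ...; c1 = 1404/60535.
S_2 = c1*k/(S_1 - 1) = 1 + (-8095797/15496960)*k + ...; c2 = -8095797/15496960.


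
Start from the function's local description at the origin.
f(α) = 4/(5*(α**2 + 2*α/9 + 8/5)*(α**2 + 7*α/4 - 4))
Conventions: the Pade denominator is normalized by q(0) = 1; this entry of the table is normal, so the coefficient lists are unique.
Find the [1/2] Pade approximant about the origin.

Taylor coefficients needed (expand at 0): a_0 = -1/8, a_1 = -43/1152, a_2 = 4667/165888, a_3 = -439291/23887872.
Write the denominator as Q(α) = 1 + q1*α + q2*α^2. Requiring Q*f - P = O(α^4) with deg P <= 1 kills the coefficients of α^2..α^3 in Q*f:
  α^2: a_2 + q1*a_1 + q2*a_0 = 0, i.e. 4667/165888 + (-43/1152)*q1 + (-1/8)*q2 = 0.
  α^3: a_3 + q1*a_2 + q2*a_1 = 0, i.e. -439291/23887872 + (4667/165888)*q1 + (-43/1152)*q2 = 0.
Solving this linear system: q1 = 17777/26064, q2 = 2231/104256.
The numerator is Q*f truncated at degree 1: P0 = a_0 = -1/8; P1 = a_1 + q1*a_0 = -355/2896.

The Pade approximant has numerator coefficients [-1/8, -355/2896]; denominator coefficients [1, 17777/26064, 2231/104256].


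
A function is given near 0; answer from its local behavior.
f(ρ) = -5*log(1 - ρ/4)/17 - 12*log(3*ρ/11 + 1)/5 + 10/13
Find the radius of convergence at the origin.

The radius of convergence is 11/3.

Branch term (-5/17)*log(1 - ρ/(4)): its argument vanishes at ρ = 4, a logarithmic branch point, modulus 4.
Branch term (-12/5)*log(1 - ρ/(-11/3)): its argument vanishes at ρ = -11/3, a logarithmic branch point, modulus 11/3.
The radius of convergence is the smallest modulus among the singular points: 11/3.


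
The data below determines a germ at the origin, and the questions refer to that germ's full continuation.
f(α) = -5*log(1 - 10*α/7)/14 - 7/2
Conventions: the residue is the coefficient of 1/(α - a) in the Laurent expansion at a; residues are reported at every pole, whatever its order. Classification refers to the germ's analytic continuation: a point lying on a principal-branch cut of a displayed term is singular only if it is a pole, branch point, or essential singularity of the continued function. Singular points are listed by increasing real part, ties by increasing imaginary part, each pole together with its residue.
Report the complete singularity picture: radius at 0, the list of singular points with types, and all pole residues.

Radius of convergence at 0: 7/10.
At 7/10: a logarithmic branch point.

Branch term (-5/14)*log(1 - α/(7/10)): its argument vanishes at α = 7/10, a logarithmic branch point, modulus 7/10.
The radius of convergence is the smallest modulus among the singular points: 7/10.


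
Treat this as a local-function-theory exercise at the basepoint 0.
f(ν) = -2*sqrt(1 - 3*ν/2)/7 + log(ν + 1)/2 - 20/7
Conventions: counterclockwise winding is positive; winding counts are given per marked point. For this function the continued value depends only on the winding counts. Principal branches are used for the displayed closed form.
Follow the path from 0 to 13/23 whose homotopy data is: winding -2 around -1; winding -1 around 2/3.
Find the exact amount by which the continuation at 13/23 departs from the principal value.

Continued minus principal equals ((2/161)*sqrt(322)) - ((2)*pi)*i.

The rational part is single-valued and drops out of the difference; each branch term changes only by its own monodromy.
(-2/7)*sqrt(1 - ν/(2/3)): winding -1 is odd, the square root flips sign, contributing -2*(-2/7)*sqrt(1 - (13/23)/(2/3)) = -2*(-2/7)*sqrt(7/46) = (2/161)*sqrt(322).
(1/2)*log(1 - ν/(-1)): each positive loop around -1 adds 2*pi*i to the log, so winding -2 contributes (1/2)*(-2)*2*pi*i = -(2)*pi*i.
Summing the contributions at ν = 13/23 gives ((2/161)*sqrt(322)) - ((2)*pi)*i.


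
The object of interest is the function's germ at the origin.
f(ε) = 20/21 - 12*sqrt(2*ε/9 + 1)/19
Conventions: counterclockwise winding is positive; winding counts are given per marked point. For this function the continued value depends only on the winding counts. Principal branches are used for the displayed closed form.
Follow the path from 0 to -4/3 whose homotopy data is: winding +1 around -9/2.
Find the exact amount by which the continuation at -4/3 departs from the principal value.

The rational part is single-valued and drops out of the difference; each branch term changes only by its own monodromy.
(-12/19)*sqrt(1 - ε/(-9/2)): winding +1 is odd, the square root flips sign, contributing -2*(-12/19)*sqrt(1 - (-4/3)/(-9/2)) = -2*(-12/19)*sqrt(19/27) = (8/57)*sqrt(57).
Summing the contributions at ε = -4/3 gives (8/57)*sqrt(57).

Continued minus principal equals (8/57)*sqrt(57).


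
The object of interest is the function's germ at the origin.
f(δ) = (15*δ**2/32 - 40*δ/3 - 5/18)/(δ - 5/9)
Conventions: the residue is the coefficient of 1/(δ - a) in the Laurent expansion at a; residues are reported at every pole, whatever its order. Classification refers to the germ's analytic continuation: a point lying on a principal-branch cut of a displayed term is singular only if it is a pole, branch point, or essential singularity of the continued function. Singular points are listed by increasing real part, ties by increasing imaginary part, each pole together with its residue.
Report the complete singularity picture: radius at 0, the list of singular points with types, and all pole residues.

Radius of convergence at 0: 5/9.
At 5/9: a pole of order 1; residue -6515/864.

Denominator factor (δ - 5/9): pole of order 1 at 5/9, modulus 5/9.
The radius of convergence is the smallest modulus among the singular points: 5/9.
At the order-1 pole 5/9 set g(δ) = (δ - (5/9))*f(δ) = 15*δ**2/32 - 40*δ/3 - 5/18.
Simple pole: residue = g(a) at a = 5/9, which is -6515/864.


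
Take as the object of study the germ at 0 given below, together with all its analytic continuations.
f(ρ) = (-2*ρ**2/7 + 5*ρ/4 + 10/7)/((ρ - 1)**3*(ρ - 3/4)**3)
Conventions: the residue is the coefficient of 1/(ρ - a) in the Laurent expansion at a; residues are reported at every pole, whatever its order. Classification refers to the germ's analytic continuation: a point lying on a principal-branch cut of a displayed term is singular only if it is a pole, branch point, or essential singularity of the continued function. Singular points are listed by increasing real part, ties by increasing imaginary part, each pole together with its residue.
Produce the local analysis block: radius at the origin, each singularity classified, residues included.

Denominator factor (ρ - 3/4)^3: pole of order 3 at 3/4, modulus 3/4.
Denominator factor (ρ - 1)^3: pole of order 3 at 1, modulus 1.
The radius of convergence is the smallest modulus among the singular points: 3/4.
At the order-3 pole 3/4 set g(ρ) = (ρ - (3/4))^3*f(ρ) = (-2*ρ**2/7 + 5*ρ/4 + 10/7)/(ρ - 1)**3.
Order-3 pole: residue = g''(a)/2; g''(3/4) = -198272/7, so the residue is -99136/7.
At the order-3 pole 1 set g(ρ) = (ρ - (1))^3*f(ρ) = (-2*ρ**2/7 + 5*ρ/4 + 10/7)/(ρ - 3/4)**3.
Order-3 pole: residue = g''(a)/2; g''(1) = 198272/7, so the residue is 99136/7.
List the singular points by increasing real part (a conjugate pair: the negative imaginary part first).

Radius of convergence at 0: 3/4.
At 3/4: a pole of order 3; residue -99136/7.
At 1: a pole of order 3; residue 99136/7.


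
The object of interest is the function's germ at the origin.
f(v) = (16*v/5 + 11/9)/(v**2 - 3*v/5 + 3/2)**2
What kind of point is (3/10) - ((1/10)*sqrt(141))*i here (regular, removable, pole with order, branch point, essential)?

The point is a pole of order 2.

The denominator factor v**2 - 3*v/5 + 3/2 vanishes at (3/10) - ((1/10)*sqrt(141))*i and appears to the power 2; the numerator there equals (491/225) - ((8/25)*sqrt(141))*i, nonzero, and no other factor vanishes.
Hence a pole whose order is the multiplicity, 2.


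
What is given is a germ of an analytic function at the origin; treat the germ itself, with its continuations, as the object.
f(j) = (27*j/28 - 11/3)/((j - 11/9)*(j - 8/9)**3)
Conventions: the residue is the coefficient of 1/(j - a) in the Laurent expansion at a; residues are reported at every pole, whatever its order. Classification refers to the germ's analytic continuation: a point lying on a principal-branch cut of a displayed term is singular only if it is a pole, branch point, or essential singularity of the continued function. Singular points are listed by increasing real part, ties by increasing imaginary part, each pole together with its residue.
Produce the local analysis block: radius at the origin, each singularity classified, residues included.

Radius of convergence at 0: 8/9.
At 8/9: a pole of order 3; residue 1881/28.
At 11/9: a pole of order 1; residue -1881/28.

Denominator factor (j - 11/9): pole of order 1 at 11/9, modulus 11/9.
Denominator factor (j - 8/9)^3: pole of order 3 at 8/9, modulus 8/9.
The radius of convergence is the smallest modulus among the singular points: 8/9.
At the order-3 pole 8/9 set g(j) = (j - (8/9))^3*f(j) = (27*j/28 - 11/3)/(j - 11/9).
Order-3 pole: residue = g''(a)/2; g''(8/9) = 1881/14, so the residue is 1881/28.
At the order-1 pole 11/9 set g(j) = (j - (11/9))*f(j) = (27*j/28 - 11/3)/(j - 8/9)**3.
Simple pole: residue = g(a) at a = 11/9, which is -1881/28.
List the singular points by increasing real part (a conjugate pair: the negative imaginary part first).


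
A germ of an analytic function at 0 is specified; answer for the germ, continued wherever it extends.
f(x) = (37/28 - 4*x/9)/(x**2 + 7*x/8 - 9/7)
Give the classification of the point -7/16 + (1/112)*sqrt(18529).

The denominator factor x**2 + 7*x/8 - 9/7 vanishes at -7/16 + (1/112)*sqrt(18529) and appears to the power 1; the numerator there equals 191/126 - (1/252)*sqrt(18529), nonzero, and no other factor vanishes.
Hence a pole whose order is the multiplicity, 1.

The point is a pole of order 1.


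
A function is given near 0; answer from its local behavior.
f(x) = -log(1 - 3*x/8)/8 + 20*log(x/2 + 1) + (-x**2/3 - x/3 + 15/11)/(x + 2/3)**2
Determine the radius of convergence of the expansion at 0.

Denominator factor (x + 2/3)^2: pole of order 2 at -2/3, modulus 2/3.
Branch term (-1/8)*log(1 - x/(8/3)): its argument vanishes at x = 8/3, a logarithmic branch point, modulus 8/3.
Branch term (20)*log(1 - x/(-2)): its argument vanishes at x = -2, a logarithmic branch point, modulus 2.
The radius of convergence is the smallest modulus among the singular points: 2/3.

The radius of convergence is 2/3.


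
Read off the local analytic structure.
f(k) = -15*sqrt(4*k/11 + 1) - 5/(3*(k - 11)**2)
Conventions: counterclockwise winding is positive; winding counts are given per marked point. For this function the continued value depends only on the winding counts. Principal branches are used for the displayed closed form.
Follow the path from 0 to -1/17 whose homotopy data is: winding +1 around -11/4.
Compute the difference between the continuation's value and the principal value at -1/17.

The rational part is single-valued and drops out of the difference; each branch term changes only by its own monodromy.
(-15)*sqrt(1 - k/(-11/4)): winding +1 is odd, the square root flips sign, contributing -2*(-15)*sqrt(1 - (-1/17)/(-11/4)) = -2*(-15)*sqrt(183/187) = (30/187)*sqrt(34221).
Summing the contributions at k = -1/17 gives (30/187)*sqrt(34221).

Continued minus principal equals (30/187)*sqrt(34221).


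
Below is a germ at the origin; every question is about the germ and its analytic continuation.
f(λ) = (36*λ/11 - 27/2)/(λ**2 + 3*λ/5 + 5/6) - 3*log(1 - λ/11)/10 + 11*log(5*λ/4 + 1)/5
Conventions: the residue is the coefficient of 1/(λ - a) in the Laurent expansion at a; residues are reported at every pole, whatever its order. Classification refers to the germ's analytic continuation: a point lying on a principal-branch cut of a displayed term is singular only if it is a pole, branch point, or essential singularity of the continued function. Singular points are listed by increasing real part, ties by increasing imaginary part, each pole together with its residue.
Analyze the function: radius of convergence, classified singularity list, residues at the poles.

Radius of convergence at 0: 4/5.
At -4/5: a logarithmic branch point.
At (-3/10) - ((1/30)*sqrt(669))*i: a pole of order 1; residue (18/11) - ((1593/4906)*sqrt(669))*i.
At (-3/10) + ((1/30)*sqrt(669))*i: a pole of order 1; residue (18/11) + ((1593/4906)*sqrt(669))*i.
At 11: a logarithmic branch point.

Denominator factor (λ**2 + 3*λ/5 + 5/6): discriminant -223/75, complex-conjugate roots (-3/10) + ((1/30)*sqrt(669))*i and (-3/10) - ((1/30)*sqrt(669))*i; poles of order 1, moduli (1/6)*sqrt(30) and (1/6)*sqrt(30).
Branch term (11/5)*log(1 - λ/(-4/5)): its argument vanishes at λ = -4/5, a logarithmic branch point, modulus 4/5.
Branch term (-3/10)*log(1 - λ/(11)): its argument vanishes at λ = 11, a logarithmic branch point, modulus 11.
The radius of convergence is the smallest modulus among the singular points: 4/5.
The branch terms are analytic at (-3/10) - ((1/30)*sqrt(669))*i and contribute nothing to the residue; only the rational part matters.
The factor λ**2 + 3*λ/5 + 5/6 splits as (λ - a)(λ - a') with a = (-3/10) - ((1/30)*sqrt(669))*i, a' = (-3/10) + ((1/30)*sqrt(669))*i. At the order-1 pole a set g(λ) = (λ - a)*(rational part) = [36*λ/11 - 27/2] / (λ - a').
Simple pole: residue = g(a) at a = (-3/10) - ((1/30)*sqrt(669))*i, which is (18/11) - ((1593/4906)*sqrt(669))*i.
The branch terms are analytic at (-3/10) + ((1/30)*sqrt(669))*i and contribute nothing to the residue; only the rational part matters.
The factor λ**2 + 3*λ/5 + 5/6 splits as (λ - a)(λ - a') with a = (-3/10) + ((1/30)*sqrt(669))*i, a' = (-3/10) - ((1/30)*sqrt(669))*i. At the order-1 pole a set g(λ) = (λ - a)*(rational part) = [36*λ/11 - 27/2] / (λ - a').
Simple pole: residue = g(a) at a = (-3/10) + ((1/30)*sqrt(669))*i, which is (18/11) + ((1593/4906)*sqrt(669))*i.
List the singular points by increasing real part (a conjugate pair: the negative imaginary part first).


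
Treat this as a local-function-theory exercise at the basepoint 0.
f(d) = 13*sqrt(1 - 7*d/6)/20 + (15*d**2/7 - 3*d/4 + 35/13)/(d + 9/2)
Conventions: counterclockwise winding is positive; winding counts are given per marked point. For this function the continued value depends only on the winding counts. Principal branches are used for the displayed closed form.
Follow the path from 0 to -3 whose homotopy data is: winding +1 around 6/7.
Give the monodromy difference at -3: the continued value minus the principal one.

The rational part is single-valued and drops out of the difference; each branch term changes only by its own monodromy.
(13/20)*sqrt(1 - d/(6/7)): winding +1 is odd, the square root flips sign, contributing -2*(13/20)*sqrt(1 - (-3)/(6/7)) = -2*(13/20)*sqrt(9/2) = -(39/20)*sqrt(2).
Summing the contributions at d = -3 gives -(39/20)*sqrt(2).

Continued minus principal equals -(39/20)*sqrt(2).


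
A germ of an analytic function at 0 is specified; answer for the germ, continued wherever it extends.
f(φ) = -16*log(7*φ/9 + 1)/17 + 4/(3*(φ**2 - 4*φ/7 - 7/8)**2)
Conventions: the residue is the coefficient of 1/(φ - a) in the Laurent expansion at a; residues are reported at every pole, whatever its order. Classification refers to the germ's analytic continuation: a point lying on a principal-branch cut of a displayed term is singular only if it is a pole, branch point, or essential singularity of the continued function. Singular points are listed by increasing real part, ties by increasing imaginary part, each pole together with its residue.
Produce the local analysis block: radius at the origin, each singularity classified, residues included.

Denominator factor (φ**2 - 4*φ/7 - 7/8)^2: discriminant 375/98, real irrational roots 2/7 + (5/28)*sqrt(30) and 2/7 - (5/28)*sqrt(30); poles of order 2, moduli 2/7 + (5/28)*sqrt(30) and -2/7 + (5/28)*sqrt(30).
Branch term (-16/17)*log(1 - φ/(-9/7)): its argument vanishes at φ = -9/7, a logarithmic branch point, modulus 9/7.
The radius of convergence is the smallest modulus among the singular points: -2/7 + (5/28)*sqrt(30).
The branch term is analytic at 2/7 - (5/28)*sqrt(30) and contributes nothing to the residue; only the rational part matters.
The factor φ**2 - 4*φ/7 - 7/8 splits as (φ - a)(φ - a') with a = 2/7 - (5/28)*sqrt(30), a' = 2/7 + (5/28)*sqrt(30). At the order-2 pole a set g(φ) = (φ - a)^2*(rational part) = [4/3] / (φ - a')^2.
Order-2 pole: residue = g'(a); g'(2/7 - (5/28)*sqrt(30)) = (5488/84375)*sqrt(30), so the residue is (5488/84375)*sqrt(30).
The branch term is analytic at 2/7 + (5/28)*sqrt(30) and contributes nothing to the residue; only the rational part matters.
The factor φ**2 - 4*φ/7 - 7/8 splits as (φ - a)(φ - a') with a = 2/7 + (5/28)*sqrt(30), a' = 2/7 - (5/28)*sqrt(30). At the order-2 pole a set g(φ) = (φ - a)^2*(rational part) = [4/3] / (φ - a')^2.
Order-2 pole: residue = g'(a); g'(2/7 + (5/28)*sqrt(30)) = -(5488/84375)*sqrt(30), so the residue is -(5488/84375)*sqrt(30).
List the singular points by increasing real part (a conjugate pair: the negative imaginary part first).

Radius of convergence at 0: -2/7 + (5/28)*sqrt(30).
At -9/7: a logarithmic branch point.
At 2/7 - (5/28)*sqrt(30): a pole of order 2; residue (5488/84375)*sqrt(30).
At 2/7 + (5/28)*sqrt(30): a pole of order 2; residue -(5488/84375)*sqrt(30).


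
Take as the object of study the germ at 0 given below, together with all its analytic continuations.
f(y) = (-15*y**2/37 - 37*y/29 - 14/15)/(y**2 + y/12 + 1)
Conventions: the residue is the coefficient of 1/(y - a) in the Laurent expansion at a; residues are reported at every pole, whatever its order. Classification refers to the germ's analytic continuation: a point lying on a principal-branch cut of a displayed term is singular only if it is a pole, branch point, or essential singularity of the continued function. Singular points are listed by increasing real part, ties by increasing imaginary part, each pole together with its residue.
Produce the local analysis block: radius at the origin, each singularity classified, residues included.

Denominator factor (y**2 + y/12 + 1): discriminant -575/144, complex-conjugate roots (-1/24) + ((5/24)*sqrt(23))*i and (-1/24) - ((5/24)*sqrt(23))*i; poles of order 1, moduli 1 and 1.
The radius of convergence is the smallest modulus among the singular points: 1.
The factor y**2 + y/12 + 1 splits as (y - a)(y - a') with a = (-1/24) - ((5/24)*sqrt(23))*i, a' = (-1/24) + ((5/24)*sqrt(23))*i. At the order-1 pole a set g(y) = (y - a)*f(y) = [-15*y**2/37 - 37*y/29 - 14/15] / (y - a').
Simple pole: residue = g(a) at a = (-1/24) - ((5/24)*sqrt(23))*i, which is (-5331/8584) - ((10663/214600)*sqrt(23))*i.
The factor y**2 + y/12 + 1 splits as (y - a)(y - a') with a = (-1/24) + ((5/24)*sqrt(23))*i, a' = (-1/24) - ((5/24)*sqrt(23))*i. At the order-1 pole a set g(y) = (y - a)*f(y) = [-15*y**2/37 - 37*y/29 - 14/15] / (y - a').
Simple pole: residue = g(a) at a = (-1/24) + ((5/24)*sqrt(23))*i, which is (-5331/8584) + ((10663/214600)*sqrt(23))*i.
List the singular points by increasing real part (a conjugate pair: the negative imaginary part first).

Radius of convergence at 0: 1.
At (-1/24) - ((5/24)*sqrt(23))*i: a pole of order 1; residue (-5331/8584) - ((10663/214600)*sqrt(23))*i.
At (-1/24) + ((5/24)*sqrt(23))*i: a pole of order 1; residue (-5331/8584) + ((10663/214600)*sqrt(23))*i.


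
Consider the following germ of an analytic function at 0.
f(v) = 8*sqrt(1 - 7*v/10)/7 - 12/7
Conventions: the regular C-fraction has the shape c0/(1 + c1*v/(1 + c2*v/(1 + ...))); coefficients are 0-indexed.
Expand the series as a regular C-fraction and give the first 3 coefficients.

The regular C-fraction coefficients are [-4/7, -7/10, 21/40].

Taylor coefficients (expand at 0): a_0 = -4/7, a_1 = -2/5, a_2 = -7/100.
c0 = a_0 = -4/7. Peel one level at a time: if S = 1 + c*v/S' with S'(0) = 1, then c is the v-coefficient of S and S' = c*v/(S - 1).
S_1 = c0/f = 1 + (-7/10)*v + (147/400)*v^2 + ...; c1 = -7/10.
S_2 = c1*v/(S_1 - 1) = 1 + (21/40)*v + ...; c2 = 21/40.


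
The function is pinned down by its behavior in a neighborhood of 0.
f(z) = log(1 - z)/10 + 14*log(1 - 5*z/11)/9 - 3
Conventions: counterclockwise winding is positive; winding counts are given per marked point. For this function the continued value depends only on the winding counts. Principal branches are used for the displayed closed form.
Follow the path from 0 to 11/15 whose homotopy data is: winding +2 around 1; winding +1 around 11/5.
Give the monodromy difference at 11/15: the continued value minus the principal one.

Continued minus principal equals (158/45)*pi*i.

The rational part is single-valued and drops out of the difference; each branch term changes only by its own monodromy.
(14/9)*log(1 - z/(11/5)): each positive loop around 11/5 adds 2*pi*i to the log, so winding +1 contributes (14/9)*(1)*2*pi*i = (28/9)*pi*i.
(1/10)*log(1 - z/(1)): each positive loop around 1 adds 2*pi*i to the log, so winding +2 contributes (1/10)*(2)*2*pi*i = (2/5)*pi*i.
Summing the contributions at z = 11/15 gives (158/45)*pi*i.


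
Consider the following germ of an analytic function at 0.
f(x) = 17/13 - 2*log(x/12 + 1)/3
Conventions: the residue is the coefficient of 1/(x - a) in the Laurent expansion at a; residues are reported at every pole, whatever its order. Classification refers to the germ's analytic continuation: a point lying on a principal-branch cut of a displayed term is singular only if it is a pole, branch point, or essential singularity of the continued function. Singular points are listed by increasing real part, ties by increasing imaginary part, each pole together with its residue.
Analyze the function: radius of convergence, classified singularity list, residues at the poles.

Radius of convergence at 0: 12.
At -12: a logarithmic branch point.

Branch term (-2/3)*log(1 - x/(-12)): its argument vanishes at x = -12, a logarithmic branch point, modulus 12.
The radius of convergence is the smallest modulus among the singular points: 12.


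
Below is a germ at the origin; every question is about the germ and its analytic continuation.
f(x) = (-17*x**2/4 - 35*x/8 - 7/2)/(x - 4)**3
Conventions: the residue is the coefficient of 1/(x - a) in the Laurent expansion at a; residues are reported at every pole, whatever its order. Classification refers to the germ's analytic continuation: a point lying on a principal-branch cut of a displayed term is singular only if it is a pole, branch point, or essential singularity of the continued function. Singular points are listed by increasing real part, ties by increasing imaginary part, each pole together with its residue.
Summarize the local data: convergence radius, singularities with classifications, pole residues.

Radius of convergence at 0: 4.
At 4: a pole of order 3; residue -17/4.

Denominator factor (x - 4)^3: pole of order 3 at 4, modulus 4.
The radius of convergence is the smallest modulus among the singular points: 4.
At the order-3 pole 4 set g(x) = (x - (4))^3*f(x) = -17*x**2/4 - 35*x/8 - 7/2.
Order-3 pole: residue = g''(a)/2; g''(4) = -17/2, so the residue is -17/4.


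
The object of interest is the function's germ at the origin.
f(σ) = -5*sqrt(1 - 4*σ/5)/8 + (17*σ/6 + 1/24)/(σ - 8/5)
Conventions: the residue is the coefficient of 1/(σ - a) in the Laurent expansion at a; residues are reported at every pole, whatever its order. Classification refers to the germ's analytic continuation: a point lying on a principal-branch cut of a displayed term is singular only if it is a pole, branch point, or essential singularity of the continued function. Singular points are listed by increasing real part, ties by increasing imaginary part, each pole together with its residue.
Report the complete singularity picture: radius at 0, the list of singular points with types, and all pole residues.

Radius of convergence at 0: 5/4.
At 5/4: an algebraic (square-root) branch point.
At 8/5: a pole of order 1; residue 183/40.

Denominator factor (σ - 8/5): pole of order 1 at 8/5, modulus 8/5.
Branch term (-5/8)*sqrt(1 - σ/(5/4)): its argument vanishes at σ = 5/4, a square-root branch point, modulus 5/4.
The radius of convergence is the smallest modulus among the singular points: 5/4.
The branch term is analytic at 8/5 and contributes nothing to the residue; only the rational part matters.
At the order-1 pole 8/5 set g(σ) = (σ - (8/5))*(rational part) = 17*σ/6 + 1/24.
Simple pole: residue = g(a) at a = 8/5, which is 183/40.
List the singular points by increasing real part (a conjugate pair: the negative imaginary part first).


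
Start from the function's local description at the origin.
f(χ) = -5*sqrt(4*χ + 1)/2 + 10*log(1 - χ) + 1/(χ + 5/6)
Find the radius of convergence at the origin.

The radius of convergence is 1/4.

Denominator factor (χ + 5/6): pole of order 1 at -5/6, modulus 5/6.
Branch term (10)*log(1 - χ/(1)): its argument vanishes at χ = 1, a logarithmic branch point, modulus 1.
Branch term (-5/2)*sqrt(1 - χ/(-1/4)): its argument vanishes at χ = -1/4, a square-root branch point, modulus 1/4.
The radius of convergence is the smallest modulus among the singular points: 1/4.


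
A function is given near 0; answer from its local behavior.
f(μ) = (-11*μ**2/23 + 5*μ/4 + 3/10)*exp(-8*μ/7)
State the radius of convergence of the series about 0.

The factor exp(-8*μ/7) is entire and contributes no finite singular point.
The polynomial part has no poles.
No finite singular points: the Taylor series at 0 converges everywhere.

The radius of convergence is infinite.


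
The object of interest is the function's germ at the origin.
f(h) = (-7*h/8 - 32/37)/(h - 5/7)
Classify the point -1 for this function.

Denominator factors: h - 5/7 = -12/7 at h = -1 — none vanishes.
So the germ continues analytically to -1.

The point is a regular point.


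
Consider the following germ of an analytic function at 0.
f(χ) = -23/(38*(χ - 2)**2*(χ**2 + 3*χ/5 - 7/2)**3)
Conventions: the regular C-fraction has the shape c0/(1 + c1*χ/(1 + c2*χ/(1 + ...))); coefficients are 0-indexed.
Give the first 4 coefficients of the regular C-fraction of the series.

Taylor coefficients (expand at 0): a_0 = 23/6517, a_1 = 1219/228095, a_2 = 258957/31933300, a_3 = 504367/55883275.
c0 = a_0 = 23/6517. Peel one level at a time: if S = 1 + c*χ/S' with S'(0) = 1, then c is the χ-coefficient of S and S' = c*χ/(S - 1).
S_1 = c0/f = 1 + (-53/35)*χ + (-23/4900)*χ^2 + ...; c1 = -53/35.
S_2 = c1*χ/(S_1 - 1) = 1 + (-23/7420)*χ + (33786121/55056400)*χ^2 + ...; c2 = -23/7420.
S_3 = c2*χ/(S_2 - 1) = 1 + (33786121/170660)*χ + ...; c3 = 33786121/170660.

The regular C-fraction coefficients are [23/6517, -53/35, -23/7420, 33786121/170660].


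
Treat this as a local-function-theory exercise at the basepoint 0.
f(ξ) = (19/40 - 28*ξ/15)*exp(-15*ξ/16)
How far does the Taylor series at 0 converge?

The radius of convergence is infinite.

The factor exp(-15*ξ/16) is entire and contributes no finite singular point.
The polynomial part has no poles.
No finite singular points: the Taylor series at 0 converges everywhere.


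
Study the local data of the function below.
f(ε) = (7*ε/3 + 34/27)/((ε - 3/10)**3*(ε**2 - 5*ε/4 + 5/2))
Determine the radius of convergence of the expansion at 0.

The radius of convergence is 3/10.

Denominator factor (ε**2 - 5*ε/4 + 5/2): discriminant -135/16, complex-conjugate roots (5/8) + ((3/8)*sqrt(15))*i and (5/8) - ((3/8)*sqrt(15))*i; poles of order 1, moduli (1/2)*sqrt(10) and (1/2)*sqrt(10).
Denominator factor (ε - 3/10)^3: pole of order 3 at 3/10, modulus 3/10.
The radius of convergence is the smallest modulus among the singular points: 3/10.


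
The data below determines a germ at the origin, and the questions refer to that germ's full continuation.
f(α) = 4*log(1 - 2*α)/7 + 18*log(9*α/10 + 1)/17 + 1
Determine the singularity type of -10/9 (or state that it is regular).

The point is a logarithmic branch point.

The term (18/17)*log(1 - α/(-10/9)) has argument 1 - -10/9/(-10/9) = 0 at -10/9: a logarithmic (infinitely-sheeted) branch point; the remaining terms are analytic or single-valued there.


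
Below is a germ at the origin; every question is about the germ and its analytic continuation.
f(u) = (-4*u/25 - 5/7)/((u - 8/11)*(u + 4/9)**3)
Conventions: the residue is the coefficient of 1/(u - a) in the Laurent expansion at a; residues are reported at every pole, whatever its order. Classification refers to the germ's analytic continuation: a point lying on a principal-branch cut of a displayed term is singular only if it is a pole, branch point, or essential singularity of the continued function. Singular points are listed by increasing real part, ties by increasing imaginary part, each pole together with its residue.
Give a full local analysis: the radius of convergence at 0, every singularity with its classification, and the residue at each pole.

Radius of convergence at 0: 4/9.
At -4/9: a pole of order 3; residue 141046191/273156800.
At 8/11: a pole of order 1; residue -141046191/273156800.

Denominator factor (u - 8/11): pole of order 1 at 8/11, modulus 8/11.
Denominator factor (u + 4/9)^3: pole of order 3 at -4/9, modulus 4/9.
The radius of convergence is the smallest modulus among the singular points: 4/9.
At the order-3 pole -4/9 set g(u) = (u - (-4/9))^3*f(u) = (-4*u/25 - 5/7)/(u - 8/11).
Order-3 pole: residue = g''(a)/2; g''(-4/9) = 141046191/136578400, so the residue is 141046191/273156800.
At the order-1 pole 8/11 set g(u) = (u - (8/11))*f(u) = (-4*u/25 - 5/7)/(u + 4/9)**3.
Simple pole: residue = g(a) at a = 8/11, which is -141046191/273156800.
List the singular points by increasing real part (a conjugate pair: the negative imaginary part first).


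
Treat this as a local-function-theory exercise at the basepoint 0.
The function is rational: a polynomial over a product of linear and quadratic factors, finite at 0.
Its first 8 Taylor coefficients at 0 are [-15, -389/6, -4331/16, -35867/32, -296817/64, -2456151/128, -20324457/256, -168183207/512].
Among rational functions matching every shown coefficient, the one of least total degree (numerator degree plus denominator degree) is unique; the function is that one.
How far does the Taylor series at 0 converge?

No rational of total degree below 4 reproduces all 8 coefficients; solving the [2/2] Pade equations on them gives f(ψ) = (-23*ψ**2/24 + 16*ψ/9 - 10)/(ψ**2 - 3*ψ + 2/3), whose expansion matches every shown term.
Denominator factor (ψ**2 - 3*ψ + 2/3): discriminant 19/3, real irrational roots 3/2 + (1/6)*sqrt(57) and 3/2 - (1/6)*sqrt(57); poles of order 1, moduli 3/2 + (1/6)*sqrt(57) and 3/2 - (1/6)*sqrt(57).
The radius of convergence is the smallest modulus among the singular points: 3/2 - (1/6)*sqrt(57).

The radius of convergence is 3/2 - (1/6)*sqrt(57).


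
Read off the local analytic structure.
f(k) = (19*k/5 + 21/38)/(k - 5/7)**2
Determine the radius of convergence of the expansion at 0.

The radius of convergence is 5/7.

Denominator factor (k - 5/7)^2: pole of order 2 at 5/7, modulus 5/7.
The radius of convergence is the smallest modulus among the singular points: 5/7.


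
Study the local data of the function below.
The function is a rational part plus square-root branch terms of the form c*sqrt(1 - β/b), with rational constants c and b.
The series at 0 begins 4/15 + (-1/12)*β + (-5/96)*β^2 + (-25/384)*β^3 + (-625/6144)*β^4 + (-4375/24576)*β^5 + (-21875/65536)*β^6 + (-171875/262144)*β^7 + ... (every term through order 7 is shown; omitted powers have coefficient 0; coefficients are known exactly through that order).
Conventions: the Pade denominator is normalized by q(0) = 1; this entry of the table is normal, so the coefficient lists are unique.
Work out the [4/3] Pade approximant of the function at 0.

Taylor coefficients needed (read off): a_0 = 4/15, a_1 = -1/12, a_2 = -5/96, a_3 = -25/384, a_4 = -625/6144, a_5 = -4375/24576, a_6 = -21875/65536, a_7 = -171875/262144.
Write the denominator as Q(β) = 1 + q1*β + q2*β^2 + q3*β^3. Requiring Q*f - P = O(β^8) with deg P <= 4 kills the coefficients of β^5..β^7 in Q*f:
  β^5: a_5 + q1*a_4 + q2*a_3 + q3*a_2 = 0, i.e. -4375/24576 + (-625/6144)*q1 + (-25/384)*q2 + (-5/96)*q3 = 0.
  β^6: a_6 + q1*a_5 + q2*a_4 + q3*a_3 = 0, i.e. -21875/65536 + (-4375/24576)*q1 + (-625/6144)*q2 + (-25/384)*q3 = 0.
  β^7: a_7 + q1*a_6 + q2*a_5 + q3*a_4 = 0, i.e. -171875/262144 + (-21875/65536)*q1 + (-4375/24576)*q2 + (-625/6144)*q3 = 0.
Solving this linear system: q1 = -15/4, q2 = 125/32, q3 = -125/128.
The numerator is Q*f truncated at degree 4: P0 = a_0 = 4/15; P1 = a_1 + q1*a_0 = -13/12; P2 = a_2 + q1*a_1 + q2*a_0 = 125/96; P3 = a_3 + q1*a_2 + q2*a_1 + q3*a_0 = -175/384; P4 = a_4 + q1*a_3 + q2*a_2 + q3*a_1 = 125/6144.

The Pade approximant has numerator coefficients [4/15, -13/12, 125/96, -175/384, 125/6144]; denominator coefficients [1, -15/4, 125/32, -125/128].


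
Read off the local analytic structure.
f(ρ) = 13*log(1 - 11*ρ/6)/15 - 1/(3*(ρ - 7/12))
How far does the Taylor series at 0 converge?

The radius of convergence is 6/11.

Denominator factor (ρ - 7/12): pole of order 1 at 7/12, modulus 7/12.
Branch term (13/15)*log(1 - ρ/(6/11)): its argument vanishes at ρ = 6/11, a logarithmic branch point, modulus 6/11.
The radius of convergence is the smallest modulus among the singular points: 6/11.


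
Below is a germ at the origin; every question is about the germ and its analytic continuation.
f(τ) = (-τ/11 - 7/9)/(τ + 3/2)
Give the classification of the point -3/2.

The point is a pole of order 1.

The denominator factor τ + 3/2 vanishes at -3/2 and appears to the power 1; the numerator there equals -127/198, nonzero, and no other factor vanishes.
Hence a pole whose order is the multiplicity, 1.


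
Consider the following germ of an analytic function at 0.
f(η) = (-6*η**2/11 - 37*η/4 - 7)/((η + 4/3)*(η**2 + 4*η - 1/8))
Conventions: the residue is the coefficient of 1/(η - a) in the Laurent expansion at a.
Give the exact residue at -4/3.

At the order-1 pole -4/3 set g(η) = (η - (-4/3))*f(η) = (-6*η**2/11 - 37*η/4 - 7)/(η**2 + 4*η - 1/8).
Simple pole: residue = g(a) at a = -4/3, which is -3456/2915.

The residue is -3456/2915.


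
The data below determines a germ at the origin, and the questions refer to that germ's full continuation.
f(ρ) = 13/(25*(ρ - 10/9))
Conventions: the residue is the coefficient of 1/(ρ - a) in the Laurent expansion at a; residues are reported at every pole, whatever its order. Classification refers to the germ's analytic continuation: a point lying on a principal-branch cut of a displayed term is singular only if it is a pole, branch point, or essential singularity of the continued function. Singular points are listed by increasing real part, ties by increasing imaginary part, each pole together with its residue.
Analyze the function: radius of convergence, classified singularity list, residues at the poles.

Denominator factor (ρ - 10/9): pole of order 1 at 10/9, modulus 10/9.
The radius of convergence is the smallest modulus among the singular points: 10/9.
At the order-1 pole 10/9 set g(ρ) = (ρ - (10/9))*f(ρ) = 13/25.
Simple pole: residue = g(a) at a = 10/9, which is 13/25.

Radius of convergence at 0: 10/9.
At 10/9: a pole of order 1; residue 13/25.


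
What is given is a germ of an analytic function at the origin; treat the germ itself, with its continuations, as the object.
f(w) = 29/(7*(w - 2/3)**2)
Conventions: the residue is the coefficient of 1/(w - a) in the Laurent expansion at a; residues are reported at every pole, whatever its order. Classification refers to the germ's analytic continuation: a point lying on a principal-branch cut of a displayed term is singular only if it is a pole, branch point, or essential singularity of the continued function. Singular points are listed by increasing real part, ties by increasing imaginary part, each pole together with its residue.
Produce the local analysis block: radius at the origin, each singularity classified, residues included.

Radius of convergence at 0: 2/3.
At 2/3: a pole of order 2; residue 0.

Denominator factor (w - 2/3)^2: pole of order 2 at 2/3, modulus 2/3.
The radius of convergence is the smallest modulus among the singular points: 2/3.
At the order-2 pole 2/3 set g(w) = (w - (2/3))^2*f(w) = 29/7.
Order-2 pole: residue = g'(a); g'(2/3) = 0, so the residue is 0.


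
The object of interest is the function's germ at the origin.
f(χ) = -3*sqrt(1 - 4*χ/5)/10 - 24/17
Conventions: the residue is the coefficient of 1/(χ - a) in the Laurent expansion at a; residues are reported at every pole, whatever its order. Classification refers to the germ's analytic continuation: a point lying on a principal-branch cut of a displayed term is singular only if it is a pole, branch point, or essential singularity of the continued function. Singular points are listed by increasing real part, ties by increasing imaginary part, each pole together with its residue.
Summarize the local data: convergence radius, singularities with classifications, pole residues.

Radius of convergence at 0: 5/4.
At 5/4: an algebraic (square-root) branch point.

Branch term (-3/10)*sqrt(1 - χ/(5/4)): its argument vanishes at χ = 5/4, a square-root branch point, modulus 5/4.
The radius of convergence is the smallest modulus among the singular points: 5/4.
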